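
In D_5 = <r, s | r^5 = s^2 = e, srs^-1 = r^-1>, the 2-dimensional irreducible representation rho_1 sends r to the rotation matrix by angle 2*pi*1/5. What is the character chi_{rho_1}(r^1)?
chi_{rho_1}(r^1) = 2*cos(2*pi*1*1/5) = -1/2 + sqrt(5)/2

Justification: rho_1(r^1) is rotation by angle 2*pi*1*1/5, whose trace is 2*cos(2*pi*1*1/5) = -1/2 + sqrt(5)/2.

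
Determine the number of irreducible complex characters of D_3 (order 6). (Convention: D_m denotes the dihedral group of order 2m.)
3

Details: The number of irreducible complex representations of a finite group equals its number of conjugacy classes. D_3 has 3 conjugacy classes ((n+3)/2 for n odd), so D_3 (order 6) has exactly 3 irreducible complex representations.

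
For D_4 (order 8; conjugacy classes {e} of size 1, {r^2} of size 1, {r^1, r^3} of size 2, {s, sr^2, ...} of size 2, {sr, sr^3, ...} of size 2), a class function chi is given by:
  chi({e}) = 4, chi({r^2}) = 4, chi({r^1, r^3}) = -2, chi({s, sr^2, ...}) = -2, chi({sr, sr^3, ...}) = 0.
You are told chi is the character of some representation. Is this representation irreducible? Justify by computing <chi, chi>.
Not irreducible (reducible): <chi, chi> = 6 > 1.

Justification: <chi, chi> = (1/|G|) sum_C |C| * |chi(C)|^2 = (1/8)[1*|4|^2 + 1*|4|^2 + 2*|-2|^2 + 2*|-2|^2 + 2*|0|^2]
  = (1/8)[(16) + (16) + (8) + (8) + (0)] = 48/8 = 6.
A character is irreducible iff <chi, chi> = 1, so this representation is reducible.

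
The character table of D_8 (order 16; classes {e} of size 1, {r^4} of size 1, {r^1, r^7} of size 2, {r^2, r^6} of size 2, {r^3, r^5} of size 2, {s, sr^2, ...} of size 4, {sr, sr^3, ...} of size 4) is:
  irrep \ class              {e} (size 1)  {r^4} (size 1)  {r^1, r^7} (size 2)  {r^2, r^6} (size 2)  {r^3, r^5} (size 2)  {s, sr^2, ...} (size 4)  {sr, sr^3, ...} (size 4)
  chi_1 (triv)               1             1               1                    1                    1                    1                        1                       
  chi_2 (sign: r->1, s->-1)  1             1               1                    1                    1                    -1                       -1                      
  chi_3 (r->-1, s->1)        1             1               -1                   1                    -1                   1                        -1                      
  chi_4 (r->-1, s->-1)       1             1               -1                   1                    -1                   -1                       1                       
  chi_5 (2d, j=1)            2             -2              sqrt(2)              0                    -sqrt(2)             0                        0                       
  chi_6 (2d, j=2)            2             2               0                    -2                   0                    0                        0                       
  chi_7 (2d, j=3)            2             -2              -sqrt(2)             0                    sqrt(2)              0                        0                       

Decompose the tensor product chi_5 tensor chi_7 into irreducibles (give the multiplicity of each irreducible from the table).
chi_5 tensor chi_7 = chi_3 + chi_4 + chi_6 (all other irreducibles have multiplicity 0).

Solution. The character of a tensor product is the pointwise product (chi_5 * chi_7)(C) = chi_5(C) * chi_7(C):
  {e}: (2)*(2), {r^4}: (-2)*(-2), {r^1, r^7}: (sqrt(2))*(-sqrt(2)), {r^2, r^6}: (0)*(0), {r^3, r^5}: (-sqrt(2))*(sqrt(2)), {s, sr^2, ...}: (0)*(0), {sr, sr^3, ...}: (0)*(0)
so (chi_5 * chi_7) takes values
  {e} -> 4, {r^4} -> 4, {r^1, r^7} -> -2, {r^2, r^6} -> 0, {r^3, r^5} -> -2, {s, sr^2, ...} -> 0, {sr, sr^3, ...} -> 0.
Now take the inner product of this character with each irreducible chi from the table, <chi_5*chi_7, chi> = (1/16) sum_C |C| (chi_5*chi_7)(C) conj(chi(C)):
  <chi_5*chi_7, chi_1> = (1/16)[1*(4)*conj(1) + 1*(4)*conj(1) + 2*(-2)*conj(1) + 2*(0)*conj(1) + 2*(-2)*conj(1) + 4*(0)*conj(1) + 4*(0)*conj(1)]
      = (1/16)[(4) + (4) + (-4) + (0) + (-4) + (0) + (0)] = 0/16 = 0
  <chi_5*chi_7, chi_2> = (1/16)[1*(4)*conj(1) + 1*(4)*conj(1) + 2*(-2)*conj(1) + 2*(0)*conj(1) + 2*(-2)*conj(1) + 4*(0)*conj(-1) + 4*(0)*conj(-1)]
      = (1/16)[(4) + (4) + (-4) + (0) + (-4) + (0) + (0)] = 0/16 = 0
  <chi_5*chi_7, chi_3> = (1/16)[1*(4)*conj(1) + 1*(4)*conj(1) + 2*(-2)*conj(-1) + 2*(0)*conj(1) + 2*(-2)*conj(-1) + 4*(0)*conj(1) + 4*(0)*conj(-1)]
      = (1/16)[(4) + (4) + (4) + (0) + (4) + (0) + (0)] = 16/16 = 1
  <chi_5*chi_7, chi_4> = (1/16)[1*(4)*conj(1) + 1*(4)*conj(1) + 2*(-2)*conj(-1) + 2*(0)*conj(1) + 2*(-2)*conj(-1) + 4*(0)*conj(-1) + 4*(0)*conj(1)]
      = (1/16)[(4) + (4) + (4) + (0) + (4) + (0) + (0)] = 16/16 = 1
  <chi_5*chi_7, chi_5> = (1/16)[1*(4)*conj(2) + 1*(4)*conj(-2) + 2*(-2)*conj(sqrt(2)) + 2*(0)*conj(0) + 2*(-2)*conj(-sqrt(2)) + 4*(0)*conj(0) + 4*(0)*conj(0)]
      = (1/16)[(8) + (-8) + (-4*sqrt(2)) + (0) + (4*sqrt(2)) + (0) + (0)] = 0/16 = 0
  <chi_5*chi_7, chi_6> = (1/16)[1*(4)*conj(2) + 1*(4)*conj(2) + 2*(-2)*conj(0) + 2*(0)*conj(-2) + 2*(-2)*conj(0) + 4*(0)*conj(0) + 4*(0)*conj(0)]
      = (1/16)[(8) + (8) + (0) + (0) + (0) + (0) + (0)] = 16/16 = 1
  <chi_5*chi_7, chi_7> = (1/16)[1*(4)*conj(2) + 1*(4)*conj(-2) + 2*(-2)*conj(-sqrt(2)) + 2*(0)*conj(0) + 2*(-2)*conj(sqrt(2)) + 4*(0)*conj(0) + 4*(0)*conj(0)]
      = (1/16)[(8) + (-8) + (4*sqrt(2)) + (0) + (-4*sqrt(2)) + (0) + (0)] = 0/16 = 0
Hence the multiplicities are chi_3: 1, chi_4: 1, chi_6: 1. Dimension check: dim(chi_5)*dim(chi_7) = 2*2 = 4 and sum (mult * dim) = 1*1 + 1*1 + 1*2 = 4.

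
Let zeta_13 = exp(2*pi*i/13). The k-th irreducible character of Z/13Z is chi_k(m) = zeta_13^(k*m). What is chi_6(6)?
chi_6(6) = zeta_13^36 = exp(-6*I*pi/13)

Proof sketch: chi_6(6) = zeta_13^(6*6) = zeta_13^36. Since zeta_13^13 = 1, this equals zeta_13^10 = exp(2*pi*i*10/13) = exp(-6*I*pi/13).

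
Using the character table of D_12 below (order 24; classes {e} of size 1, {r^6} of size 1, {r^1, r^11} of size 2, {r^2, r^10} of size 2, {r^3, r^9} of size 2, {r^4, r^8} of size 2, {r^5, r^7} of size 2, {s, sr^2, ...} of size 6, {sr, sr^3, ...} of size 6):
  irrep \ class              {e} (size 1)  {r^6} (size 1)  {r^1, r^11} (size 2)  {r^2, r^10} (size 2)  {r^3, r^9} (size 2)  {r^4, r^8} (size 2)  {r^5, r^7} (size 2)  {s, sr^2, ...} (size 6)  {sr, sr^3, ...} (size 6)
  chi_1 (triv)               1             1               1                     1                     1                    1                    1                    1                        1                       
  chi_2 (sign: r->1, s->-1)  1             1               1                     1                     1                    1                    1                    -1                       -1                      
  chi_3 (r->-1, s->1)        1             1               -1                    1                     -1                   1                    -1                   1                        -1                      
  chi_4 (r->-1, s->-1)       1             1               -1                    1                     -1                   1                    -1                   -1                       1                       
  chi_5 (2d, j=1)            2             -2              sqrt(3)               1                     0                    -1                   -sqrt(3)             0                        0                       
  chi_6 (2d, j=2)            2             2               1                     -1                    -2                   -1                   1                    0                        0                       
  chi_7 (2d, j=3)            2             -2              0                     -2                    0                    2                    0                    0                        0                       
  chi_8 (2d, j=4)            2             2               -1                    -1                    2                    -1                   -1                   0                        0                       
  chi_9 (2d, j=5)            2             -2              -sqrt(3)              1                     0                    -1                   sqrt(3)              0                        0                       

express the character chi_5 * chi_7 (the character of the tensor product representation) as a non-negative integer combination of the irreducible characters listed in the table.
chi_5 tensor chi_7 = chi_6 + chi_8 (all other irreducibles have multiplicity 0).

Explanation: The character of a tensor product is the pointwise product (chi_5 * chi_7)(C) = chi_5(C) * chi_7(C):
  {e}: (2)*(2), {r^6}: (-2)*(-2), {r^1, r^11}: (sqrt(3))*(0), {r^2, r^10}: (1)*(-2), {r^3, r^9}: (0)*(0), {r^4, r^8}: (-1)*(2), {r^5, r^7}: (-sqrt(3))*(0), {s, sr^2, ...}: (0)*(0), {sr, sr^3, ...}: (0)*(0)
so (chi_5 * chi_7) takes values
  {e} -> 4, {r^6} -> 4, {r^1, r^11} -> 0, {r^2, r^10} -> -2, {r^3, r^9} -> 0, {r^4, r^8} -> -2, {r^5, r^7} -> 0, {s, sr^2, ...} -> 0, {sr, sr^3, ...} -> 0.
Now take the inner product of this character with each irreducible chi from the table, <chi_5*chi_7, chi> = (1/24) sum_C |C| (chi_5*chi_7)(C) conj(chi(C)):
  <chi_5*chi_7, chi_1> = (1/24)[1*(4)*conj(1) + 1*(4)*conj(1) + 2*(0)*conj(1) + 2*(-2)*conj(1) + 2*(0)*conj(1) + 2*(-2)*conj(1) + 2*(0)*conj(1) + 6*(0)*conj(1) + 6*(0)*conj(1)]
      = (1/24)[(4) + (4) + (0) + (-4) + (0) + (-4) + (0) + (0) + (0)] = 0/24 = 0
  <chi_5*chi_7, chi_2> = (1/24)[1*(4)*conj(1) + 1*(4)*conj(1) + 2*(0)*conj(1) + 2*(-2)*conj(1) + 2*(0)*conj(1) + 2*(-2)*conj(1) + 2*(0)*conj(1) + 6*(0)*conj(-1) + 6*(0)*conj(-1)]
      = (1/24)[(4) + (4) + (0) + (-4) + (0) + (-4) + (0) + (0) + (0)] = 0/24 = 0
  <chi_5*chi_7, chi_3> = (1/24)[1*(4)*conj(1) + 1*(4)*conj(1) + 2*(0)*conj(-1) + 2*(-2)*conj(1) + 2*(0)*conj(-1) + 2*(-2)*conj(1) + 2*(0)*conj(-1) + 6*(0)*conj(1) + 6*(0)*conj(-1)]
      = (1/24)[(4) + (4) + (0) + (-4) + (0) + (-4) + (0) + (0) + (0)] = 0/24 = 0
  <chi_5*chi_7, chi_4> = (1/24)[1*(4)*conj(1) + 1*(4)*conj(1) + 2*(0)*conj(-1) + 2*(-2)*conj(1) + 2*(0)*conj(-1) + 2*(-2)*conj(1) + 2*(0)*conj(-1) + 6*(0)*conj(-1) + 6*(0)*conj(1)]
      = (1/24)[(4) + (4) + (0) + (-4) + (0) + (-4) + (0) + (0) + (0)] = 0/24 = 0
  <chi_5*chi_7, chi_5> = (1/24)[1*(4)*conj(2) + 1*(4)*conj(-2) + 2*(0)*conj(sqrt(3)) + 2*(-2)*conj(1) + 2*(0)*conj(0) + 2*(-2)*conj(-1) + 2*(0)*conj(-sqrt(3)) + 6*(0)*conj(0) + 6*(0)*conj(0)]
      = (1/24)[(8) + (-8) + (0) + (-4) + (0) + (4) + (0) + (0) + (0)] = 0/24 = 0
  <chi_5*chi_7, chi_6> = (1/24)[1*(4)*conj(2) + 1*(4)*conj(2) + 2*(0)*conj(1) + 2*(-2)*conj(-1) + 2*(0)*conj(-2) + 2*(-2)*conj(-1) + 2*(0)*conj(1) + 6*(0)*conj(0) + 6*(0)*conj(0)]
      = (1/24)[(8) + (8) + (0) + (4) + (0) + (4) + (0) + (0) + (0)] = 24/24 = 1
  <chi_5*chi_7, chi_7> = (1/24)[1*(4)*conj(2) + 1*(4)*conj(-2) + 2*(0)*conj(0) + 2*(-2)*conj(-2) + 2*(0)*conj(0) + 2*(-2)*conj(2) + 2*(0)*conj(0) + 6*(0)*conj(0) + 6*(0)*conj(0)]
      = (1/24)[(8) + (-8) + (0) + (8) + (0) + (-8) + (0) + (0) + (0)] = 0/24 = 0
  <chi_5*chi_7, chi_8> = (1/24)[1*(4)*conj(2) + 1*(4)*conj(2) + 2*(0)*conj(-1) + 2*(-2)*conj(-1) + 2*(0)*conj(2) + 2*(-2)*conj(-1) + 2*(0)*conj(-1) + 6*(0)*conj(0) + 6*(0)*conj(0)]
      = (1/24)[(8) + (8) + (0) + (4) + (0) + (4) + (0) + (0) + (0)] = 24/24 = 1
  <chi_5*chi_7, chi_9> = (1/24)[1*(4)*conj(2) + 1*(4)*conj(-2) + 2*(0)*conj(-sqrt(3)) + 2*(-2)*conj(1) + 2*(0)*conj(0) + 2*(-2)*conj(-1) + 2*(0)*conj(sqrt(3)) + 6*(0)*conj(0) + 6*(0)*conj(0)]
      = (1/24)[(8) + (-8) + (0) + (-4) + (0) + (4) + (0) + (0) + (0)] = 0/24 = 0
Hence the multiplicities are chi_6: 1, chi_8: 1. Dimension check: dim(chi_5)*dim(chi_7) = 2*2 = 4 and sum (mult * dim) = 1*2 + 1*2 = 4.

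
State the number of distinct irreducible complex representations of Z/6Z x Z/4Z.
24

Derivation: The number of irreducible complex representations of a finite group equals its number of conjugacy classes. Z/6Z x Z/4Z is abelian of order 24, so every element is its own conjugacy class: 24 classes, so Z/6Z x Z/4Z (order 24) has exactly 24 irreducible complex representations.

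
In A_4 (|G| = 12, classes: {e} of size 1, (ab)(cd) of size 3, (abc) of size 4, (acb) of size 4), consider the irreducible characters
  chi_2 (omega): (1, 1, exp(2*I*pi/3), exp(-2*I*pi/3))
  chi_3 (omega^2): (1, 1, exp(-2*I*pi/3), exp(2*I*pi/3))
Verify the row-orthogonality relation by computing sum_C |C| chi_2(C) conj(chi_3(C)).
Sum = 0; so <chi_2, chi_3> = 0 (distinct irreducibles are orthogonal).

Explanation: Compute term by term over conjugacy classes (|C| * chi_2(C) * conj(chi_3(C))):
  1*(1)*conj(1) + 3*(1)*conj(1) + 4*(exp(2*I*pi/3))*conj(exp(-2*I*pi/3)) + 4*(exp(-2*I*pi/3))*conj(exp(2*I*pi/3))
  = (1) + (3) + (4*exp(-2*I*pi/3)) + (4*exp(2*I*pi/3))
  = 0.
(Exp terms are combined using exp(i*s)*conj(exp(i*t)) = exp(i*(s-t)), and sums of them are collapsed using the identity that for every m > 1 the m distinct m-th roots of unity sum to 0, e.g. 1 + exp(2*I*pi/3) + exp(-2*I*pi/3) = 0.)
Dividing by |G| = 12 gives 0/12 = 0, matching the row-orthogonality relation <chi_2, chi_3> = [chi_2 = chi_3].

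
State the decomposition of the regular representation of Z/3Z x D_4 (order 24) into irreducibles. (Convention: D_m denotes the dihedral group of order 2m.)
Each irreducible V_i of dimension d_i appears with multiplicity d_i, i.e. rho_reg = (direct sum over all irreducibles V_i) d_i V_i. The irreducible dimensions for Z/3Z x D_4 are 1, 1, 1, 1, 1, 1, 1, 1, 1, 1, 1, 1, 2, 2, 2: 12 irreducibles of dimension 1, each with multiplicity 1; 3 irreducibles of dimension 2, each with multiplicity 2. Total dimension 12*1*1 + 3*2*2 = 24 = |G|.

Derivation: General theorem: in the regular representation of a finite group G, each irreducible appears with multiplicity equal to its dimension. Check: dim(rho_reg) = sum d_i^2 = 1 + 1 + 1 + 1 + 1 + 1 + 1 + 1 + 1 + 1 + 1 + 1 + 4 + 4 + 4 = 24 = |G|.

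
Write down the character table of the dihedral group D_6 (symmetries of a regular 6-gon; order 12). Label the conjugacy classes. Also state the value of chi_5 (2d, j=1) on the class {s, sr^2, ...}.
Conjugacy classes: {e} of size 1, {r^3} of size 1, {r^1, r^5} of size 2, {r^2, r^4} of size 2, {s, sr^2, ...} of size 3, {sr, sr^3, ...} of size 3.
Character table:
  irrep \ class              {e} (size 1)  {r^3} (size 1)  {r^1, r^5} (size 2)  {r^2, r^4} (size 2)  {s, sr^2, ...} (size 3)  {sr, sr^3, ...} (size 3)
  chi_1 (triv)               1             1               1                    1                    1                        1                       
  chi_2 (sign: r->1, s->-1)  1             1               1                    1                    -1                       -1                      
  chi_3 (r->-1, s->1)        1             -1              -1                   1                    1                        -1                      
  chi_4 (r->-1, s->-1)       1             -1              -1                   1                    -1                       1                       
  chi_5 (2d, j=1)            2             -2              1                    -1                   0                        0                       
  chi_6 (2d, j=2)            2             2               -1                   -1                   0                        0                       

Spot check: chi_5 (2d, j=1) on {s, sr^2, ...} = 0.

Working: D_6 has order 2*6 = 12 with 6 conjugacy classes, hence 6 irreducibles. Sum of squared dims 1 + 1 + 1 + 1 + 4 + 4 = 12 = |G|. Linear characters come from the abelianisation; the 2-dimensional irreps have character r^k -> 2*cos(2*pi*j*k/6), reflections -> 0.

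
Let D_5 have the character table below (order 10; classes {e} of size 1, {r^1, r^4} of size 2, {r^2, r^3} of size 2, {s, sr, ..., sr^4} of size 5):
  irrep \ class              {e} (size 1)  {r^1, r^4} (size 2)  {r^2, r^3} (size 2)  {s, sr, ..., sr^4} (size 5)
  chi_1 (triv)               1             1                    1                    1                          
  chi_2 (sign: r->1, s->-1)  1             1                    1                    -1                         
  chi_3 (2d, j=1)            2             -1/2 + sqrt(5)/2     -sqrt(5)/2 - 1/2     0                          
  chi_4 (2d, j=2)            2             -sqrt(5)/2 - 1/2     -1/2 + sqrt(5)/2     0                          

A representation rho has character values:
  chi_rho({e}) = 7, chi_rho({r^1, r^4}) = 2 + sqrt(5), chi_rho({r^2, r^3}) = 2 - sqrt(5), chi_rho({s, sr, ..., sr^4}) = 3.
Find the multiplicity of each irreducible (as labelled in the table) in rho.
Multiplicities: chi_1: 3, chi_2: 0, chi_3: 2, chi_4: 0.

Derivation: Use <chi_rho, chi> = (1/|G|) sum_C |C| * chi_rho(C) * conj(chi(C)) with |G| = 10 for each irreducible chi in the table:
  <chi_rho, chi_1> = (1/10)[1*(7)*conj(1) + 2*(2 + sqrt(5))*conj(1) + 2*(2 - sqrt(5))*conj(1) + 5*(3)*conj(1)]
      = (1/10)[(7) + (4 + 2*sqrt(5)) + (4 - 2*sqrt(5)) + (15)] = 30/10 = 3
  <chi_rho, chi_2> = (1/10)[1*(7)*conj(1) + 2*(2 + sqrt(5))*conj(1) + 2*(2 - sqrt(5))*conj(1) + 5*(3)*conj(-1)]
      = (1/10)[(7) + (4 + 2*sqrt(5)) + (4 - 2*sqrt(5)) + (-15)] = 0/10 = 0
  <chi_rho, chi_3> = (1/10)[1*(7)*conj(2) + 2*(2 + sqrt(5))*conj(-1/2 + sqrt(5)/2) + 2*(2 - sqrt(5))*conj(-sqrt(5)/2 - 1/2) + 5*(3)*conj(0)]
      = (1/10)[(14) + (sqrt(5) + 3) + (3 - sqrt(5)) + (0)] = 20/10 = 2
  <chi_rho, chi_4> = (1/10)[1*(7)*conj(2) + 2*(2 + sqrt(5))*conj(-sqrt(5)/2 - 1/2) + 2*(2 - sqrt(5))*conj(-1/2 + sqrt(5)/2) + 5*(3)*conj(0)]
      = (1/10)[(14) + (-7 - 3*sqrt(5)) + (-7 + 3*sqrt(5)) + (0)] = 0/10 = 0
Dimension check: dim(rho) = sum (mult * dim) = 3*1 + 0*1 + 2*2 + 0*2 = 7 = chi_rho(e) = 7.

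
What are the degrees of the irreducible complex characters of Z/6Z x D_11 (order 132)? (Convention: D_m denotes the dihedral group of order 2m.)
Dimensions: 1, 1, 1, 1, 1, 1, 1, 1, 1, 1, 1, 1, 2, 2, 2, 2, 2, 2, 2, 2, 2, 2, 2, 2, 2, 2, 2, 2, 2, 2, 2, 2, 2, 2, 2, 2, 2, 2, 2, 2, 2, 2

Proof sketch: There are 42 irreducibles (= number of conjugacy classes). Their dimensions d_i satisfy sum d_i^2 = |G| = 132: 1 + 1 + 1 + 1 + 1 + 1 + 1 + 1 + 1 + 1 + 1 + 1 + 4 + 4 + 4 + 4 + 4 + 4 + 4 + 4 + 4 + 4 + 4 + 4 + 4 + 4 + 4 + 4 + 4 + 4 + 4 + 4 + 4 + 4 + 4 + 4 + 4 + 4 + 4 + 4 + 4 + 4 = 132. (For the product with Z/6Z: each of the 6 1-dim characters of Z/6Z tensors with each irrep of D_11, giving 6 copies of each D_11-dimension.)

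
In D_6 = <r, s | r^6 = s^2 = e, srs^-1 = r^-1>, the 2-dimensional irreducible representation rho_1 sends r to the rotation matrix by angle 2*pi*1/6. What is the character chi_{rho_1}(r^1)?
chi_{rho_1}(r^1) = 2*cos(2*pi*1*1/6) = 1

rho_1(r^1) is rotation by angle 2*pi*1*1/6, whose trace is 2*cos(2*pi*1*1/6) = 1.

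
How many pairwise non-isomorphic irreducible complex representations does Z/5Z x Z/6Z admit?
30

Why: The number of irreducible complex representations of a finite group equals its number of conjugacy classes. Z/5Z x Z/6Z is abelian of order 30, so every element is its own conjugacy class: 30 classes, so Z/5Z x Z/6Z (order 30) has exactly 30 irreducible complex representations.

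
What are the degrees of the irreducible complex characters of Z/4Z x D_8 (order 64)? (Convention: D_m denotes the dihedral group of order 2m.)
Dimensions: 1, 1, 1, 1, 1, 1, 1, 1, 1, 1, 1, 1, 1, 1, 1, 1, 2, 2, 2, 2, 2, 2, 2, 2, 2, 2, 2, 2

Working: There are 28 irreducibles (= number of conjugacy classes). Their dimensions d_i satisfy sum d_i^2 = |G| = 64: 1 + 1 + 1 + 1 + 1 + 1 + 1 + 1 + 1 + 1 + 1 + 1 + 1 + 1 + 1 + 1 + 4 + 4 + 4 + 4 + 4 + 4 + 4 + 4 + 4 + 4 + 4 + 4 = 64. (For the product with Z/4Z: each of the 4 1-dim characters of Z/4Z tensors with each irrep of D_8, giving 4 copies of each D_8-dimension.)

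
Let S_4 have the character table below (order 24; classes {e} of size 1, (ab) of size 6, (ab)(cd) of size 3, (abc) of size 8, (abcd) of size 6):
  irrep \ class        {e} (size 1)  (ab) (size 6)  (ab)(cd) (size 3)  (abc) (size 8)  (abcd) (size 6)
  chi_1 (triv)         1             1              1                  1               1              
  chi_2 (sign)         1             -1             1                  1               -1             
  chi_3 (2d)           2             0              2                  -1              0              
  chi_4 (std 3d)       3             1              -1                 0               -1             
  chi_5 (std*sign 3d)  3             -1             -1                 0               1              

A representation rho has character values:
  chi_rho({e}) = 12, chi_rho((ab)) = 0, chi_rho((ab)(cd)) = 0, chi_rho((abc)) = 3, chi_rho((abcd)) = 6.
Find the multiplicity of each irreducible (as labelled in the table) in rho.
Multiplicities: chi_1: 3, chi_2: 0, chi_3: 0, chi_4: 0, chi_5: 3.

Derivation: Use <chi_rho, chi> = (1/|G|) sum_C |C| * chi_rho(C) * conj(chi(C)) with |G| = 24 for each irreducible chi in the table:
  <chi_rho, chi_1> = (1/24)[1*(12)*conj(1) + 6*(0)*conj(1) + 3*(0)*conj(1) + 8*(3)*conj(1) + 6*(6)*conj(1)]
      = (1/24)[(12) + (0) + (0) + (24) + (36)] = 72/24 = 3
  <chi_rho, chi_2> = (1/24)[1*(12)*conj(1) + 6*(0)*conj(-1) + 3*(0)*conj(1) + 8*(3)*conj(1) + 6*(6)*conj(-1)]
      = (1/24)[(12) + (0) + (0) + (24) + (-36)] = 0/24 = 0
  <chi_rho, chi_3> = (1/24)[1*(12)*conj(2) + 6*(0)*conj(0) + 3*(0)*conj(2) + 8*(3)*conj(-1) + 6*(6)*conj(0)]
      = (1/24)[(24) + (0) + (0) + (-24) + (0)] = 0/24 = 0
  <chi_rho, chi_4> = (1/24)[1*(12)*conj(3) + 6*(0)*conj(1) + 3*(0)*conj(-1) + 8*(3)*conj(0) + 6*(6)*conj(-1)]
      = (1/24)[(36) + (0) + (0) + (0) + (-36)] = 0/24 = 0
  <chi_rho, chi_5> = (1/24)[1*(12)*conj(3) + 6*(0)*conj(-1) + 3*(0)*conj(-1) + 8*(3)*conj(0) + 6*(6)*conj(1)]
      = (1/24)[(36) + (0) + (0) + (0) + (36)] = 72/24 = 3
Dimension check: dim(rho) = sum (mult * dim) = 3*1 + 0*1 + 0*2 + 0*3 + 3*3 = 12 = chi_rho(e) = 12.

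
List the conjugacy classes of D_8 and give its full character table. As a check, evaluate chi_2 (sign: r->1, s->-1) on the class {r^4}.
Conjugacy classes: {e} of size 1, {r^4} of size 1, {r^1, r^7} of size 2, {r^2, r^6} of size 2, {r^3, r^5} of size 2, {s, sr^2, ...} of size 4, {sr, sr^3, ...} of size 4.
Character table:
  irrep \ class              {e} (size 1)  {r^4} (size 1)  {r^1, r^7} (size 2)  {r^2, r^6} (size 2)  {r^3, r^5} (size 2)  {s, sr^2, ...} (size 4)  {sr, sr^3, ...} (size 4)
  chi_1 (triv)               1             1               1                    1                    1                    1                        1                       
  chi_2 (sign: r->1, s->-1)  1             1               1                    1                    1                    -1                       -1                      
  chi_3 (r->-1, s->1)        1             1               -1                   1                    -1                   1                        -1                      
  chi_4 (r->-1, s->-1)       1             1               -1                   1                    -1                   -1                       1                       
  chi_5 (2d, j=1)            2             -2              sqrt(2)              0                    -sqrt(2)             0                        0                       
  chi_6 (2d, j=2)            2             2               0                    -2                   0                    0                        0                       
  chi_7 (2d, j=3)            2             -2              -sqrt(2)             0                    sqrt(2)              0                        0                       

Spot check: chi_2 (sign: r->1, s->-1) on {r^4} = 1.

Proof sketch: D_8 has order 2*8 = 16 with 7 conjugacy classes, hence 7 irreducibles. Sum of squared dims 1 + 1 + 1 + 1 + 4 + 4 + 4 = 16 = |G|. Linear characters come from the abelianisation; the 2-dimensional irreps have character r^k -> 2*cos(2*pi*j*k/8), reflections -> 0.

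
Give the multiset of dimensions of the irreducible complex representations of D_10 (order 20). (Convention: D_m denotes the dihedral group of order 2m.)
Dimensions: 1, 1, 1, 1, 2, 2, 2, 2

There are 8 irreducibles (= number of conjugacy classes). Their dimensions d_i satisfy sum d_i^2 = |G| = 20: 1 + 1 + 1 + 1 + 4 + 4 + 4 + 4 = 20.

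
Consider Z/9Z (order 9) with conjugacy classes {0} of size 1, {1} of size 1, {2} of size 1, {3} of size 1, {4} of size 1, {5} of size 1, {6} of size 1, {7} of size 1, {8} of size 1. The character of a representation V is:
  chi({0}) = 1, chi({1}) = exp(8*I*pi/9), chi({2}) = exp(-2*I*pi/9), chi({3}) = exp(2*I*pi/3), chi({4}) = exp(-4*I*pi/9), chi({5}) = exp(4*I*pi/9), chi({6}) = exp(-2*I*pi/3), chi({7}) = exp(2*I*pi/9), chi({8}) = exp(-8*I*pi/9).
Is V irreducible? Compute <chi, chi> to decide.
Irreducible: <chi, chi> = 1.

Details: <chi, chi> = (1/|G|) sum_C |C| * |chi(C)|^2 = (1/9)[1*|1|^2 + 1*|exp(8*I*pi/9)|^2 + 1*|exp(-2*I*pi/9)|^2 + 1*|exp(2*I*pi/3)|^2 + 1*|exp(-4*I*pi/9)|^2 + 1*|exp(4*I*pi/9)|^2 + 1*|exp(-2*I*pi/3)|^2 + 1*|exp(2*I*pi/9)|^2 + 1*|exp(-8*I*pi/9)|^2]
  = (1/9)[(1) + (1) + (1) + (1) + (1) + (1) + (1) + (1) + (1)] = 9/9 = 1.
(Exp terms are combined using exp(i*s)*conj(exp(i*t)) = exp(i*(s-t)), and sums of them are collapsed using the identity that for every m > 1 the m distinct m-th roots of unity sum to 0, e.g. 1 + exp(2*I*pi/3) + exp(-2*I*pi/3) = 0.)
A character is irreducible iff <chi, chi> = 1, so this representation is irreducible.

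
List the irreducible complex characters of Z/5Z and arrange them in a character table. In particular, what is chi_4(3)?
Character table of Z/5Z (irreps indexed chi_0,...,chi_4 with chi_k(m) = zeta_5^(k*m), zeta_5 = exp(2*pi*i/5)):
  irrep \ class  {0} (size 1)  {1} (size 1)    {2} (size 1)    {3} (size 1)    {4} (size 1)  
  chi_0          1             1               1               1               1             
  chi_1          1             exp(2*I*pi/5)   exp(4*I*pi/5)   exp(-4*I*pi/5)  exp(-2*I*pi/5)
  chi_2          1             exp(4*I*pi/5)   exp(-2*I*pi/5)  exp(2*I*pi/5)   exp(-4*I*pi/5)
  chi_3          1             exp(-4*I*pi/5)  exp(2*I*pi/5)   exp(-2*I*pi/5)  exp(4*I*pi/5) 
  chi_4          1             exp(-2*I*pi/5)  exp(-4*I*pi/5)  exp(4*I*pi/5)   exp(2*I*pi/5) 

Spot check: chi_4(3) = zeta_5^(4*3) = zeta_5^12 = exp(4*I*pi/5).

Why: Z/5Z is abelian, so all 5 irreducible complex representations are 1-dimensional. They are given by chi_k(m) = zeta_5^(k*m) for k = 0,...,4. Row orthogonality: sum_m chi_k(m) conj(chi_l(m)) = 5 * [k = l].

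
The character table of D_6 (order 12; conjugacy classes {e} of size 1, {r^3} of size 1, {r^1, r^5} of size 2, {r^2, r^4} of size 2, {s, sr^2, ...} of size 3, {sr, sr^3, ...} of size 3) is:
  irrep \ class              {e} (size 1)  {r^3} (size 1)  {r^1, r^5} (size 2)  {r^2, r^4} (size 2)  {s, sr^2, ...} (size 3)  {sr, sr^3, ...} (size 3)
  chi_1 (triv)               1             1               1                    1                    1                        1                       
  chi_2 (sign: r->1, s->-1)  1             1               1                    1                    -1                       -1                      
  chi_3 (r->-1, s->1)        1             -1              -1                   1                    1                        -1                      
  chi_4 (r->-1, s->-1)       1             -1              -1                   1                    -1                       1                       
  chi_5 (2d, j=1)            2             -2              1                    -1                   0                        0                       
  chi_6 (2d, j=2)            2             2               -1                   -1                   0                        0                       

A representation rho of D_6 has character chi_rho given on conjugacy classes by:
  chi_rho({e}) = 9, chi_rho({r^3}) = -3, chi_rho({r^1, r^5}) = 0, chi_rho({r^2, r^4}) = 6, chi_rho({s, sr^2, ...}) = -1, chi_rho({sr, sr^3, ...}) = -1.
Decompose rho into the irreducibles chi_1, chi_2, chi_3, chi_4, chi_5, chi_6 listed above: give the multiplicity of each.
Multiplicities: chi_1: 1, chi_2: 2, chi_3: 2, chi_4: 2, chi_5: 1, chi_6: 0.

Why: Use <chi_rho, chi> = (1/|G|) sum_C |C| * chi_rho(C) * conj(chi(C)) with |G| = 12 for each irreducible chi in the table:
  <chi_rho, chi_1> = (1/12)[1*(9)*conj(1) + 1*(-3)*conj(1) + 2*(0)*conj(1) + 2*(6)*conj(1) + 3*(-1)*conj(1) + 3*(-1)*conj(1)]
      = (1/12)[(9) + (-3) + (0) + (12) + (-3) + (-3)] = 12/12 = 1
  <chi_rho, chi_2> = (1/12)[1*(9)*conj(1) + 1*(-3)*conj(1) + 2*(0)*conj(1) + 2*(6)*conj(1) + 3*(-1)*conj(-1) + 3*(-1)*conj(-1)]
      = (1/12)[(9) + (-3) + (0) + (12) + (3) + (3)] = 24/12 = 2
  <chi_rho, chi_3> = (1/12)[1*(9)*conj(1) + 1*(-3)*conj(-1) + 2*(0)*conj(-1) + 2*(6)*conj(1) + 3*(-1)*conj(1) + 3*(-1)*conj(-1)]
      = (1/12)[(9) + (3) + (0) + (12) + (-3) + (3)] = 24/12 = 2
  <chi_rho, chi_4> = (1/12)[1*(9)*conj(1) + 1*(-3)*conj(-1) + 2*(0)*conj(-1) + 2*(6)*conj(1) + 3*(-1)*conj(-1) + 3*(-1)*conj(1)]
      = (1/12)[(9) + (3) + (0) + (12) + (3) + (-3)] = 24/12 = 2
  <chi_rho, chi_5> = (1/12)[1*(9)*conj(2) + 1*(-3)*conj(-2) + 2*(0)*conj(1) + 2*(6)*conj(-1) + 3*(-1)*conj(0) + 3*(-1)*conj(0)]
      = (1/12)[(18) + (6) + (0) + (-12) + (0) + (0)] = 12/12 = 1
  <chi_rho, chi_6> = (1/12)[1*(9)*conj(2) + 1*(-3)*conj(2) + 2*(0)*conj(-1) + 2*(6)*conj(-1) + 3*(-1)*conj(0) + 3*(-1)*conj(0)]
      = (1/12)[(18) + (-6) + (0) + (-12) + (0) + (0)] = 0/12 = 0
Dimension check: dim(rho) = sum (mult * dim) = 1*1 + 2*1 + 2*1 + 2*1 + 1*2 + 0*2 = 9 = chi_rho(e) = 9.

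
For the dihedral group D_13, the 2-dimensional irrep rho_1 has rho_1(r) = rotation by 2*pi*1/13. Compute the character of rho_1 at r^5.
chi_{rho_1}(r^5) = 2*cos(2*pi*1*5/13) = -2*cos(3*pi/13)

Why: rho_1(r^5) is rotation by angle 2*pi*1*5/13, whose trace is 2*cos(2*pi*1*5/13) = -2*cos(3*pi/13).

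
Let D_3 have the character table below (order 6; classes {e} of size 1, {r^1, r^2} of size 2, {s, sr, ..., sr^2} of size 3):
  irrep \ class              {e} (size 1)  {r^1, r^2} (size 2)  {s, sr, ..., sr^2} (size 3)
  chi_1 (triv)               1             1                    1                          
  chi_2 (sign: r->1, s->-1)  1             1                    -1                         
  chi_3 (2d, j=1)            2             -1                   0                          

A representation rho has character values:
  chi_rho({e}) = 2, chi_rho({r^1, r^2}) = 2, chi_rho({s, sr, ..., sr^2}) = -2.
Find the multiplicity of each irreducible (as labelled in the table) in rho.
Multiplicities: chi_1: 0, chi_2: 2, chi_3: 0.

Solution. Use <chi_rho, chi> = (1/|G|) sum_C |C| * chi_rho(C) * conj(chi(C)) with |G| = 6 for each irreducible chi in the table:
  <chi_rho, chi_1> = (1/6)[1*(2)*conj(1) + 2*(2)*conj(1) + 3*(-2)*conj(1)]
      = (1/6)[(2) + (4) + (-6)] = 0/6 = 0
  <chi_rho, chi_2> = (1/6)[1*(2)*conj(1) + 2*(2)*conj(1) + 3*(-2)*conj(-1)]
      = (1/6)[(2) + (4) + (6)] = 12/6 = 2
  <chi_rho, chi_3> = (1/6)[1*(2)*conj(2) + 2*(2)*conj(-1) + 3*(-2)*conj(0)]
      = (1/6)[(4) + (-4) + (0)] = 0/6 = 0
Dimension check: dim(rho) = sum (mult * dim) = 0*1 + 2*1 + 0*2 = 2 = chi_rho(e) = 2.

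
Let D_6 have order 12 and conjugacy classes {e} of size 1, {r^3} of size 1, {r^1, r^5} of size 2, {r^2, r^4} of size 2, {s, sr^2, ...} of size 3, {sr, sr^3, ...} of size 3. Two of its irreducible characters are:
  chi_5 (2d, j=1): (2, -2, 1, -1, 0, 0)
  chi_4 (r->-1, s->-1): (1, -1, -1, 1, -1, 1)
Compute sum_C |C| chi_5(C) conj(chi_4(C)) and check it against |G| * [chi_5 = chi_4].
Sum = 0; so <chi_5, chi_4> = 0 (distinct irreducibles are orthogonal).

Solution. Compute term by term over conjugacy classes (|C| * chi_5(C) * conj(chi_4(C))):
  1*(2)*conj(1) + 1*(-2)*conj(-1) + 2*(1)*conj(-1) + 2*(-1)*conj(1) + 3*(0)*conj(-1) + 3*(0)*conj(1)
  = (2) + (2) + (-2) + (-2) + (0) + (0)
  = 0.
Dividing by |G| = 12 gives 0/12 = 0, matching the row-orthogonality relation <chi_5, chi_4> = [chi_5 = chi_4].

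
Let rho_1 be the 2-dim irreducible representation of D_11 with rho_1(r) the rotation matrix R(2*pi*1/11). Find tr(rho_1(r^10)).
chi_{rho_1}(r^10) = 2*cos(2*pi*1*10/11) = 2*cos(2*pi/11)

Solution. rho_1(r^10) is rotation by angle 2*pi*1*10/11, whose trace is 2*cos(2*pi*1*10/11) = 2*cos(2*pi/11).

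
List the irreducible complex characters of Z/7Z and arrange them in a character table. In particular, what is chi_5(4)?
Character table of Z/7Z (irreps indexed chi_0,...,chi_6 with chi_k(m) = zeta_7^(k*m), zeta_7 = exp(2*pi*i/7)):
  irrep \ class  {0} (size 1)  {1} (size 1)    {2} (size 1)    {3} (size 1)    {4} (size 1)    {5} (size 1)    {6} (size 1)  
  chi_0          1             1               1               1               1               1               1             
  chi_1          1             exp(2*I*pi/7)   exp(4*I*pi/7)   exp(6*I*pi/7)   exp(-6*I*pi/7)  exp(-4*I*pi/7)  exp(-2*I*pi/7)
  chi_2          1             exp(4*I*pi/7)   exp(-6*I*pi/7)  exp(-2*I*pi/7)  exp(2*I*pi/7)   exp(6*I*pi/7)   exp(-4*I*pi/7)
  chi_3          1             exp(6*I*pi/7)   exp(-2*I*pi/7)  exp(4*I*pi/7)   exp(-4*I*pi/7)  exp(2*I*pi/7)   exp(-6*I*pi/7)
  chi_4          1             exp(-6*I*pi/7)  exp(2*I*pi/7)   exp(-4*I*pi/7)  exp(4*I*pi/7)   exp(-2*I*pi/7)  exp(6*I*pi/7) 
  chi_5          1             exp(-4*I*pi/7)  exp(6*I*pi/7)   exp(2*I*pi/7)   exp(-2*I*pi/7)  exp(-6*I*pi/7)  exp(4*I*pi/7) 
  chi_6          1             exp(-2*I*pi/7)  exp(-4*I*pi/7)  exp(-6*I*pi/7)  exp(6*I*pi/7)   exp(4*I*pi/7)   exp(2*I*pi/7) 

Spot check: chi_5(4) = zeta_7^(5*4) = zeta_7^20 = exp(-2*I*pi/7).

Explanation: Z/7Z is abelian, so all 7 irreducible complex representations are 1-dimensional. They are given by chi_k(m) = zeta_7^(k*m) for k = 0,...,6. Row orthogonality: sum_m chi_k(m) conj(chi_l(m)) = 7 * [k = l].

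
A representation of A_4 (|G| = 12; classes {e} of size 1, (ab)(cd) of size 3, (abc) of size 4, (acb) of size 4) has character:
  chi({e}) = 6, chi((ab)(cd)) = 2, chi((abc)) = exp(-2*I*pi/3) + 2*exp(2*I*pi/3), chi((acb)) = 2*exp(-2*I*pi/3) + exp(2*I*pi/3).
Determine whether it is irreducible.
Not irreducible (reducible): <chi, chi> = 6 > 1.

Reasoning: <chi, chi> = (1/|G|) sum_C |C| * |chi(C)|^2 = (1/12)[1*|6|^2 + 3*|2|^2 + 4*|exp(-2*I*pi/3) + 2*exp(2*I*pi/3)|^2 + 4*|2*exp(-2*I*pi/3) + exp(2*I*pi/3)|^2]
  = (1/12)[(36) + (12) + (12) + (12)] = 72/12 = 6.
(Exp terms are combined using exp(i*s)*conj(exp(i*t)) = exp(i*(s-t)), and sums of them are collapsed using the identity that for every m > 1 the m distinct m-th roots of unity sum to 0, e.g. 1 + exp(2*I*pi/3) + exp(-2*I*pi/3) = 0.)
A character is irreducible iff <chi, chi> = 1, so this representation is reducible.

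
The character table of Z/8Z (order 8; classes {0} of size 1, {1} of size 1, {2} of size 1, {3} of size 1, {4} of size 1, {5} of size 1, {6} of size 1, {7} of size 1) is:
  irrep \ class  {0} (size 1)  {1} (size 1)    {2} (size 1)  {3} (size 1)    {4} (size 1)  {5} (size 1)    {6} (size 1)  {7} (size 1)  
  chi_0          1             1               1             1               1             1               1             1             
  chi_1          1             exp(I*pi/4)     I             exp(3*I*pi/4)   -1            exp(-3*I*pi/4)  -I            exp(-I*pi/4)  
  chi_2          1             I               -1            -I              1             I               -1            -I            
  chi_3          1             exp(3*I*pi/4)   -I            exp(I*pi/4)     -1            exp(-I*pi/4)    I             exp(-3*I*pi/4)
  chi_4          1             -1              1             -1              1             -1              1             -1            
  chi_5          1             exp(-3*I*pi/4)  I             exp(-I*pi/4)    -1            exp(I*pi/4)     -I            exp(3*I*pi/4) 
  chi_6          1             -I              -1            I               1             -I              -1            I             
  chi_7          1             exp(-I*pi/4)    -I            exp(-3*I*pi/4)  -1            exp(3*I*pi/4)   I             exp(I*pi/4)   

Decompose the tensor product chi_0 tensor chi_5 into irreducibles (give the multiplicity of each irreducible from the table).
chi_0 tensor chi_5 = chi_5 (all other irreducibles have multiplicity 0).

Argument: The character of a tensor product is the pointwise product (chi_0 * chi_5)(C) = chi_0(C) * chi_5(C):
  {0}: (1)*(1), {1}: (1)*(exp(-3*I*pi/4)), {2}: (1)*(I), {3}: (1)*(exp(-I*pi/4)), {4}: (1)*(-1), {5}: (1)*(exp(I*pi/4)), {6}: (1)*(-I), {7}: (1)*(exp(3*I*pi/4))
so (chi_0 * chi_5) takes values
  {0} -> 1, {1} -> exp(-3*I*pi/4), {2} -> I, {3} -> exp(-I*pi/4), {4} -> -1, {5} -> exp(I*pi/4), {6} -> -I, {7} -> exp(3*I*pi/4).
Now take the inner product of this character with each irreducible chi from the table, <chi_0*chi_5, chi> = (1/8) sum_C |C| (chi_0*chi_5)(C) conj(chi(C)):
  <chi_0*chi_5, chi_0> = (1/8)[1*(1)*conj(1) + 1*(exp(-3*I*pi/4))*conj(1) + 1*(I)*conj(1) + 1*(exp(-I*pi/4))*conj(1) + 1*(-1)*conj(1) + 1*(exp(I*pi/4))*conj(1) + 1*(-I)*conj(1) + 1*(exp(3*I*pi/4))*conj(1)]
      = (1/8)[(1) + (exp(-3*I*pi/4)) + (I) + (exp(-I*pi/4)) + (-1) + (exp(I*pi/4)) + (-I) + (exp(3*I*pi/4))] = 0/8 = 0
  <chi_0*chi_5, chi_1> = (1/8)[1*(1)*conj(1) + 1*(exp(-3*I*pi/4))*conj(exp(I*pi/4)) + 1*(I)*conj(I) + 1*(exp(-I*pi/4))*conj(exp(3*I*pi/4)) + 1*(-1)*conj(-1) + 1*(exp(I*pi/4))*conj(exp(-3*I*pi/4)) + 1*(-I)*conj(-I) + 1*(exp(3*I*pi/4))*conj(exp(-I*pi/4))]
      = (1/8)[(1) + (-1) + (1) + (-1) + (1) + (-1) + (1) + (-1)] = 0/8 = 0
  <chi_0*chi_5, chi_2> = (1/8)[1*(1)*conj(1) + 1*(exp(-3*I*pi/4))*conj(I) + 1*(I)*conj(-1) + 1*(exp(-I*pi/4))*conj(-I) + 1*(-1)*conj(1) + 1*(exp(I*pi/4))*conj(I) + 1*(-I)*conj(-1) + 1*(exp(3*I*pi/4))*conj(-I)]
      = (1/8)[(1) + (-exp(-I*pi/4)) + (-I) + (exp(I*pi/4)) + (-1) + (-exp(3*I*pi/4)) + (I) + (exp(-3*I*pi/4))] = 0/8 = 0
  <chi_0*chi_5, chi_3> = (1/8)[1*(1)*conj(1) + 1*(exp(-3*I*pi/4))*conj(exp(3*I*pi/4)) + 1*(I)*conj(-I) + 1*(exp(-I*pi/4))*conj(exp(I*pi/4)) + 1*(-1)*conj(-1) + 1*(exp(I*pi/4))*conj(exp(-I*pi/4)) + 1*(-I)*conj(I) + 1*(exp(3*I*pi/4))*conj(exp(-3*I*pi/4))]
      = (1/8)[(1) + (I) + (-1) + (-I) + (1) + (I) + (-1) + (-I)] = 0/8 = 0
  <chi_0*chi_5, chi_4> = (1/8)[1*(1)*conj(1) + 1*(exp(-3*I*pi/4))*conj(-1) + 1*(I)*conj(1) + 1*(exp(-I*pi/4))*conj(-1) + 1*(-1)*conj(1) + 1*(exp(I*pi/4))*conj(-1) + 1*(-I)*conj(1) + 1*(exp(3*I*pi/4))*conj(-1)]
      = (1/8)[(1) + (-exp(-3*I*pi/4)) + (I) + (-exp(-I*pi/4)) + (-1) + (-exp(I*pi/4)) + (-I) + (-exp(3*I*pi/4))] = 0/8 = 0
  <chi_0*chi_5, chi_5> = (1/8)[1*(1)*conj(1) + 1*(exp(-3*I*pi/4))*conj(exp(-3*I*pi/4)) + 1*(I)*conj(I) + 1*(exp(-I*pi/4))*conj(exp(-I*pi/4)) + 1*(-1)*conj(-1) + 1*(exp(I*pi/4))*conj(exp(I*pi/4)) + 1*(-I)*conj(-I) + 1*(exp(3*I*pi/4))*conj(exp(3*I*pi/4))]
      = (1/8)[(1) + (1) + (1) + (1) + (1) + (1) + (1) + (1)] = 8/8 = 1
  <chi_0*chi_5, chi_6> = (1/8)[1*(1)*conj(1) + 1*(exp(-3*I*pi/4))*conj(-I) + 1*(I)*conj(-1) + 1*(exp(-I*pi/4))*conj(I) + 1*(-1)*conj(1) + 1*(exp(I*pi/4))*conj(-I) + 1*(-I)*conj(-1) + 1*(exp(3*I*pi/4))*conj(I)]
      = (1/8)[(1) + (exp(-I*pi/4)) + (-I) + (-exp(I*pi/4)) + (-1) + (exp(3*I*pi/4)) + (I) + (-exp(-3*I*pi/4))] = 0/8 = 0
  <chi_0*chi_5, chi_7> = (1/8)[1*(1)*conj(1) + 1*(exp(-3*I*pi/4))*conj(exp(-I*pi/4)) + 1*(I)*conj(-I) + 1*(exp(-I*pi/4))*conj(exp(-3*I*pi/4)) + 1*(-1)*conj(-1) + 1*(exp(I*pi/4))*conj(exp(3*I*pi/4)) + 1*(-I)*conj(I) + 1*(exp(3*I*pi/4))*conj(exp(I*pi/4))]
      = (1/8)[(1) + (-I) + (-1) + (I) + (1) + (-I) + (-1) + (I)] = 0/8 = 0
(Exp terms are combined using exp(i*s)*conj(exp(i*t)) = exp(i*(s-t)), and sums of them are collapsed using the identity that for every m > 1 the m distinct m-th roots of unity sum to 0, e.g. 1 + exp(2*I*pi/3) + exp(-2*I*pi/3) = 0.)
Hence the multiplicities are chi_5: 1. Dimension check: dim(chi_0)*dim(chi_5) = 1*1 = 1 and sum (mult * dim) = 1*1 = 1.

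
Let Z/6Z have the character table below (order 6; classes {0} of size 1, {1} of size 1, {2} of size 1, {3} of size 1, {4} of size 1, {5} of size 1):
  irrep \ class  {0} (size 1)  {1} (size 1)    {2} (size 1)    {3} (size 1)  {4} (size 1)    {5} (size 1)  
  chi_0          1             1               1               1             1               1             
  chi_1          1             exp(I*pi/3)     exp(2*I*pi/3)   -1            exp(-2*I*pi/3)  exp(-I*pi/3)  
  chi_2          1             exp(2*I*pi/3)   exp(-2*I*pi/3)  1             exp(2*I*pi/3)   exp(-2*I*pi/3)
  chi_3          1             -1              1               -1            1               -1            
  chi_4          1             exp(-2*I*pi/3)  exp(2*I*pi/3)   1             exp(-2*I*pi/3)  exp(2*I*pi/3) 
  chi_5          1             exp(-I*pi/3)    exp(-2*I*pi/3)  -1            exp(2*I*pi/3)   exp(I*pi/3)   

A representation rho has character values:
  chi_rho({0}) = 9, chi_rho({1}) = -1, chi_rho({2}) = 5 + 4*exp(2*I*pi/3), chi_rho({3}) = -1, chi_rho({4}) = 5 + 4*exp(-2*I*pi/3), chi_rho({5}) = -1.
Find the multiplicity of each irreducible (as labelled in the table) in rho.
Multiplicities: chi_0: 2, chi_1: 2, chi_2: 0, chi_3: 3, chi_4: 2, chi_5: 0.

Derivation: Use <chi_rho, chi> = (1/|G|) sum_C |C| * chi_rho(C) * conj(chi(C)) with |G| = 6 for each irreducible chi in the table:
  <chi_rho, chi_0> = (1/6)[1*(9)*conj(1) + 1*(-1)*conj(1) + 1*(5 + 4*exp(2*I*pi/3))*conj(1) + 1*(-1)*conj(1) + 1*(5 + 4*exp(-2*I*pi/3))*conj(1) + 1*(-1)*conj(1)]
      = (1/6)[(9) + (-1) + (5 + 4*exp(2*I*pi/3)) + (-1) + (5 + 4*exp(-2*I*pi/3)) + (-1)] = 12/6 = 2
  <chi_rho, chi_1> = (1/6)[1*(9)*conj(1) + 1*(-1)*conj(exp(I*pi/3)) + 1*(5 + 4*exp(2*I*pi/3))*conj(exp(2*I*pi/3)) + 1*(-1)*conj(-1) + 1*(5 + 4*exp(-2*I*pi/3))*conj(exp(-2*I*pi/3)) + 1*(-1)*conj(exp(-I*pi/3))]
      = (1/6)[(9) + (-exp(-I*pi/3)) + (4 + 5*exp(-2*I*pi/3)) + (1) + (4 + 5*exp(2*I*pi/3)) + (-exp(I*pi/3))] = 12/6 = 2
  <chi_rho, chi_2> = (1/6)[1*(9)*conj(1) + 1*(-1)*conj(exp(2*I*pi/3)) + 1*(5 + 4*exp(2*I*pi/3))*conj(exp(-2*I*pi/3)) + 1*(-1)*conj(1) + 1*(5 + 4*exp(-2*I*pi/3))*conj(exp(2*I*pi/3)) + 1*(-1)*conj(exp(-2*I*pi/3))]
      = (1/6)[(9) + (2*exp(-I*pi/3) - exp(-2*I*pi/3) + 2*exp(2*I*pi/3)) + (4*exp(-2*I*pi/3) + 5*exp(2*I*pi/3)) + (-1) + (5*exp(-2*I*pi/3) + 4*exp(2*I*pi/3)) + (2*exp(-2*I*pi/3) - exp(2*I*pi/3) + 2*exp(I*pi/3))] = 0/6 = 0
  <chi_rho, chi_3> = (1/6)[1*(9)*conj(1) + 1*(-1)*conj(-1) + 1*(5 + 4*exp(2*I*pi/3))*conj(1) + 1*(-1)*conj(-1) + 1*(5 + 4*exp(-2*I*pi/3))*conj(1) + 1*(-1)*conj(-1)]
      = (1/6)[(9) + (1) + (5 + 4*exp(2*I*pi/3)) + (1) + (5 + 4*exp(-2*I*pi/3)) + (1)] = 18/6 = 3
  <chi_rho, chi_4> = (1/6)[1*(9)*conj(1) + 1*(-1)*conj(exp(-2*I*pi/3)) + 1*(5 + 4*exp(2*I*pi/3))*conj(exp(2*I*pi/3)) + 1*(-1)*conj(1) + 1*(5 + 4*exp(-2*I*pi/3))*conj(exp(-2*I*pi/3)) + 1*(-1)*conj(exp(2*I*pi/3))]
      = (1/6)[(9) + (-exp(2*I*pi/3)) + (4 + 5*exp(-2*I*pi/3)) + (-1) + (4 + 5*exp(2*I*pi/3)) + (-exp(-2*I*pi/3))] = 12/6 = 2
  <chi_rho, chi_5> = (1/6)[1*(9)*conj(1) + 1*(-1)*conj(exp(-I*pi/3)) + 1*(5 + 4*exp(2*I*pi/3))*conj(exp(-2*I*pi/3)) + 1*(-1)*conj(-1) + 1*(5 + 4*exp(-2*I*pi/3))*conj(exp(2*I*pi/3)) + 1*(-1)*conj(exp(I*pi/3))]
      = (1/6)[(9) + (2*exp(-I*pi/3) - exp(I*pi/3) + 2*exp(2*I*pi/3)) + (4*exp(-2*I*pi/3) + 5*exp(2*I*pi/3)) + (1) + (5*exp(-2*I*pi/3) + 4*exp(2*I*pi/3)) + (2*exp(-2*I*pi/3) - exp(-I*pi/3) + 2*exp(I*pi/3))] = 0/6 = 0
(Exp terms are combined using exp(i*s)*conj(exp(i*t)) = exp(i*(s-t)), and sums of them are collapsed using the identity that for every m > 1 the m distinct m-th roots of unity sum to 0, e.g. 1 + exp(2*I*pi/3) + exp(-2*I*pi/3) = 0.)
Dimension check: dim(rho) = sum (mult * dim) = 2*1 + 2*1 + 0*1 + 3*1 + 2*1 + 0*1 = 9 = chi_rho(e) = 9.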